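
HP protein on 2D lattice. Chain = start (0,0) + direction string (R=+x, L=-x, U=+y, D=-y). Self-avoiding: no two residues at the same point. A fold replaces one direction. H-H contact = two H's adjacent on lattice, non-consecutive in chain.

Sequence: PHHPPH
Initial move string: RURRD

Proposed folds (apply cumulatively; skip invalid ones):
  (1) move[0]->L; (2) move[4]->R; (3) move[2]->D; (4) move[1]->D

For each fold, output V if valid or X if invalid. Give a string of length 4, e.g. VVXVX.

Initial: RURRD -> [(0, 0), (1, 0), (1, 1), (2, 1), (3, 1), (3, 0)]
Fold 1: move[0]->L => LURRD VALID
Fold 2: move[4]->R => LURRR VALID
Fold 3: move[2]->D => LUDRR INVALID (collision), skipped
Fold 4: move[1]->D => LDRRR VALID

Answer: VVXV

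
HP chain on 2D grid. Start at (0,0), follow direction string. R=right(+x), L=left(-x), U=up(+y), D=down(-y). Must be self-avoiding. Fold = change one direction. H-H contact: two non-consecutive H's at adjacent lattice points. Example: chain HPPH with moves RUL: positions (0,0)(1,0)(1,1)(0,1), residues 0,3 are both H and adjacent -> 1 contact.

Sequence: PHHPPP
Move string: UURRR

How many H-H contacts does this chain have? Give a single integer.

Positions: [(0, 0), (0, 1), (0, 2), (1, 2), (2, 2), (3, 2)]
No H-H contacts found.

Answer: 0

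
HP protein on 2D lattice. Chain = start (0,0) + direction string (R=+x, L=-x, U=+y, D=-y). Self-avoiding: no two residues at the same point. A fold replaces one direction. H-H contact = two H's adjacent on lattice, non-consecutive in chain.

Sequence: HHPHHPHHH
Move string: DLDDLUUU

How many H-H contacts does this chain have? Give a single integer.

Answer: 1

Derivation:
Positions: [(0, 0), (0, -1), (-1, -1), (-1, -2), (-1, -3), (-2, -3), (-2, -2), (-2, -1), (-2, 0)]
H-H contact: residue 3 @(-1,-2) - residue 6 @(-2, -2)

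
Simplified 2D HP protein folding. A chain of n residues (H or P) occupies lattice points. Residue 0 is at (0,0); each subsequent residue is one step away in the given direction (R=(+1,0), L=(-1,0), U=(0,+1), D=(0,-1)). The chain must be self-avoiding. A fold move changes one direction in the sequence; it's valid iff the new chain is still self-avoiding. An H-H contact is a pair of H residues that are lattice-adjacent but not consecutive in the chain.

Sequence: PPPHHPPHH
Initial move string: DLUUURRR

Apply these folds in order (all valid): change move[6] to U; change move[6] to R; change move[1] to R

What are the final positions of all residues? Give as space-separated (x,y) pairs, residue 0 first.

Answer: (0,0) (0,-1) (1,-1) (1,0) (1,1) (1,2) (2,2) (3,2) (4,2)

Derivation:
Initial moves: DLUUURRR
Fold: move[6]->U => DLUUURUR (positions: [(0, 0), (0, -1), (-1, -1), (-1, 0), (-1, 1), (-1, 2), (0, 2), (0, 3), (1, 3)])
Fold: move[6]->R => DLUUURRR (positions: [(0, 0), (0, -1), (-1, -1), (-1, 0), (-1, 1), (-1, 2), (0, 2), (1, 2), (2, 2)])
Fold: move[1]->R => DRUUURRR (positions: [(0, 0), (0, -1), (1, -1), (1, 0), (1, 1), (1, 2), (2, 2), (3, 2), (4, 2)])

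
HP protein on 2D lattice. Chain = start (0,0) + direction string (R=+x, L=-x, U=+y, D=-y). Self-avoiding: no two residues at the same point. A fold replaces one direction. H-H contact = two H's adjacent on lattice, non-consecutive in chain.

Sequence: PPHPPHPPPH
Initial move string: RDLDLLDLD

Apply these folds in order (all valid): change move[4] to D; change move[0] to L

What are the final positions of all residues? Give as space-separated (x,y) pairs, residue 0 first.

Initial moves: RDLDLLDLD
Fold: move[4]->D => RDLDDLDLD (positions: [(0, 0), (1, 0), (1, -1), (0, -1), (0, -2), (0, -3), (-1, -3), (-1, -4), (-2, -4), (-2, -5)])
Fold: move[0]->L => LDLDDLDLD (positions: [(0, 0), (-1, 0), (-1, -1), (-2, -1), (-2, -2), (-2, -3), (-3, -3), (-3, -4), (-4, -4), (-4, -5)])

Answer: (0,0) (-1,0) (-1,-1) (-2,-1) (-2,-2) (-2,-3) (-3,-3) (-3,-4) (-4,-4) (-4,-5)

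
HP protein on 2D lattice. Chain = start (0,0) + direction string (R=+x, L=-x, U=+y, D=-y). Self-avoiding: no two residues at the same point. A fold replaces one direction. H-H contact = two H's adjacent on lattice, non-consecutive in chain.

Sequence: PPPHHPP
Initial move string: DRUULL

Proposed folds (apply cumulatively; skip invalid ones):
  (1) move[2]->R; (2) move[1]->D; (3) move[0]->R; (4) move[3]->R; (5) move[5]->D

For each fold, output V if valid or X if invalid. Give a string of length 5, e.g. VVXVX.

Initial: DRUULL -> [(0, 0), (0, -1), (1, -1), (1, 0), (1, 1), (0, 1), (-1, 1)]
Fold 1: move[2]->R => DRRULL INVALID (collision), skipped
Fold 2: move[1]->D => DDUULL INVALID (collision), skipped
Fold 3: move[0]->R => RRUULL VALID
Fold 4: move[3]->R => RRURLL INVALID (collision), skipped
Fold 5: move[5]->D => RRUULD VALID

Answer: XXVXV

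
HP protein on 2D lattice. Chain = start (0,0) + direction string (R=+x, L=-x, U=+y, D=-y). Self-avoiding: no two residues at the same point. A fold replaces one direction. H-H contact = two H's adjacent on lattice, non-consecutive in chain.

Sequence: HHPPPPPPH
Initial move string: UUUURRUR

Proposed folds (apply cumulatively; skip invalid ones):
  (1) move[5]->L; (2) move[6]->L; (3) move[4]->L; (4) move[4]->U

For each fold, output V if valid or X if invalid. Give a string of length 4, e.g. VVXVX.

Initial: UUUURRUR -> [(0, 0), (0, 1), (0, 2), (0, 3), (0, 4), (1, 4), (2, 4), (2, 5), (3, 5)]
Fold 1: move[5]->L => UUUURLUR INVALID (collision), skipped
Fold 2: move[6]->L => UUUURRLR INVALID (collision), skipped
Fold 3: move[4]->L => UUUULRUR INVALID (collision), skipped
Fold 4: move[4]->U => UUUUURUR VALID

Answer: XXXV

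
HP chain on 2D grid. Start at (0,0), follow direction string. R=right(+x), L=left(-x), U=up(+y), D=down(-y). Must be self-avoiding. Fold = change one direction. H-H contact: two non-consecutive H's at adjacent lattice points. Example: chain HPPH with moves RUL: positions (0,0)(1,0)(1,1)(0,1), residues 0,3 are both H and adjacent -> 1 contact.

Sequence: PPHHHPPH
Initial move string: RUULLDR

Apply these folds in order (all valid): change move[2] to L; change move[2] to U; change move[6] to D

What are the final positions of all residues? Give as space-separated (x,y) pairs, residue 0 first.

Initial moves: RUULLDR
Fold: move[2]->L => RULLLDR (positions: [(0, 0), (1, 0), (1, 1), (0, 1), (-1, 1), (-2, 1), (-2, 0), (-1, 0)])
Fold: move[2]->U => RUULLDR (positions: [(0, 0), (1, 0), (1, 1), (1, 2), (0, 2), (-1, 2), (-1, 1), (0, 1)])
Fold: move[6]->D => RUULLDD (positions: [(0, 0), (1, 0), (1, 1), (1, 2), (0, 2), (-1, 2), (-1, 1), (-1, 0)])

Answer: (0,0) (1,0) (1,1) (1,2) (0,2) (-1,2) (-1,1) (-1,0)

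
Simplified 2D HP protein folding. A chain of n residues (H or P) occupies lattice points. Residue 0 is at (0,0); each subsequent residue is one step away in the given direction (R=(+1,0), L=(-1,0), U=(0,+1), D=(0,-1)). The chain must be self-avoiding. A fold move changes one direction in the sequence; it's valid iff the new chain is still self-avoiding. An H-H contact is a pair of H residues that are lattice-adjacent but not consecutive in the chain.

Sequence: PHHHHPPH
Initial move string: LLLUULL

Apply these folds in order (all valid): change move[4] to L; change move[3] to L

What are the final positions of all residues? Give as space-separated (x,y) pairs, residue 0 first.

Initial moves: LLLUULL
Fold: move[4]->L => LLLULLL (positions: [(0, 0), (-1, 0), (-2, 0), (-3, 0), (-3, 1), (-4, 1), (-5, 1), (-6, 1)])
Fold: move[3]->L => LLLLLLL (positions: [(0, 0), (-1, 0), (-2, 0), (-3, 0), (-4, 0), (-5, 0), (-6, 0), (-7, 0)])

Answer: (0,0) (-1,0) (-2,0) (-3,0) (-4,0) (-5,0) (-6,0) (-7,0)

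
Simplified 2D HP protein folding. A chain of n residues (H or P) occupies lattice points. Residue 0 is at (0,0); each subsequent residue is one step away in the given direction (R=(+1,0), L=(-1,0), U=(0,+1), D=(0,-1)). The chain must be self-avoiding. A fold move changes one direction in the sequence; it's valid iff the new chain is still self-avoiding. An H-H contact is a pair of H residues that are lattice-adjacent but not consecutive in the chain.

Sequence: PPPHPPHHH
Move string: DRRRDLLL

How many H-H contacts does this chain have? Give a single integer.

Answer: 1

Derivation:
Positions: [(0, 0), (0, -1), (1, -1), (2, -1), (3, -1), (3, -2), (2, -2), (1, -2), (0, -2)]
H-H contact: residue 3 @(2,-1) - residue 6 @(2, -2)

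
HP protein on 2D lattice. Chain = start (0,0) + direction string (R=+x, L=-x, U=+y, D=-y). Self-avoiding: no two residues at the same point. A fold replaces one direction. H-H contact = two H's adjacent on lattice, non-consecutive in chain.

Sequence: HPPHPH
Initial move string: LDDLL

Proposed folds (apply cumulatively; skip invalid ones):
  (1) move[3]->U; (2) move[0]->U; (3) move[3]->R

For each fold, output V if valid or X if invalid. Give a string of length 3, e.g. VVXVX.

Answer: XXX

Derivation:
Initial: LDDLL -> [(0, 0), (-1, 0), (-1, -1), (-1, -2), (-2, -2), (-3, -2)]
Fold 1: move[3]->U => LDDUL INVALID (collision), skipped
Fold 2: move[0]->U => UDDLL INVALID (collision), skipped
Fold 3: move[3]->R => LDDRL INVALID (collision), skipped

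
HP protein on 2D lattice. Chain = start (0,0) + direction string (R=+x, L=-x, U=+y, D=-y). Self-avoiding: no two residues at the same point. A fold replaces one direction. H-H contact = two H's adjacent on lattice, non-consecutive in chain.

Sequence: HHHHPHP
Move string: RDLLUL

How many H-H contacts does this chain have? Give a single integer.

Positions: [(0, 0), (1, 0), (1, -1), (0, -1), (-1, -1), (-1, 0), (-2, 0)]
H-H contact: residue 0 @(0,0) - residue 5 @(-1, 0)
H-H contact: residue 0 @(0,0) - residue 3 @(0, -1)

Answer: 2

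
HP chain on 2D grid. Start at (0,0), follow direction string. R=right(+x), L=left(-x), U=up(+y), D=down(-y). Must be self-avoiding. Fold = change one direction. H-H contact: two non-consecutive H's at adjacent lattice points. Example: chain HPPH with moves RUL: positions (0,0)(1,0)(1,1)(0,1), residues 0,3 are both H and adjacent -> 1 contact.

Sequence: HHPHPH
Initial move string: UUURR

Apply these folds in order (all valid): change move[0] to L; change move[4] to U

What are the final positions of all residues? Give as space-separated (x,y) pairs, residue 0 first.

Answer: (0,0) (-1,0) (-1,1) (-1,2) (0,2) (0,3)

Derivation:
Initial moves: UUURR
Fold: move[0]->L => LUURR (positions: [(0, 0), (-1, 0), (-1, 1), (-1, 2), (0, 2), (1, 2)])
Fold: move[4]->U => LUURU (positions: [(0, 0), (-1, 0), (-1, 1), (-1, 2), (0, 2), (0, 3)])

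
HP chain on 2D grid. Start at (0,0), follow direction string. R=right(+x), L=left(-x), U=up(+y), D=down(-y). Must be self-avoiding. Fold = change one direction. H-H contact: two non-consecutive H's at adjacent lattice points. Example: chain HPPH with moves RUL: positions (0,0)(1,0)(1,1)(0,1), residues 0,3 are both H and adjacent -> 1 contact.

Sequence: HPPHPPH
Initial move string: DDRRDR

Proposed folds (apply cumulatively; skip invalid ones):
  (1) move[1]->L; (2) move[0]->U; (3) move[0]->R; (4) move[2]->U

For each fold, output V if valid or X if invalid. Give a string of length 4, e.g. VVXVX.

Initial: DDRRDR -> [(0, 0), (0, -1), (0, -2), (1, -2), (2, -2), (2, -3), (3, -3)]
Fold 1: move[1]->L => DLRRDR INVALID (collision), skipped
Fold 2: move[0]->U => UDRRDR INVALID (collision), skipped
Fold 3: move[0]->R => RDRRDR VALID
Fold 4: move[2]->U => RDURDR INVALID (collision), skipped

Answer: XXVX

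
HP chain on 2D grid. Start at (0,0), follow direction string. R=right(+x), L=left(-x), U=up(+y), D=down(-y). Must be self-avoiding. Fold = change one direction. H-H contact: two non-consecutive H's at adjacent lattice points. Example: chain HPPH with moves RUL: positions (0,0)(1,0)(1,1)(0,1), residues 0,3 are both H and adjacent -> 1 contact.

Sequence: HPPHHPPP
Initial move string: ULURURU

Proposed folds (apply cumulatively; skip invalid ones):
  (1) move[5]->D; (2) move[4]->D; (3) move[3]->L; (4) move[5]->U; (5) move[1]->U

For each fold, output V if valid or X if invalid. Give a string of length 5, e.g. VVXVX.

Answer: XXVVV

Derivation:
Initial: ULURURU -> [(0, 0), (0, 1), (-1, 1), (-1, 2), (0, 2), (0, 3), (1, 3), (1, 4)]
Fold 1: move[5]->D => ULURUDU INVALID (collision), skipped
Fold 2: move[4]->D => ULURDRU INVALID (collision), skipped
Fold 3: move[3]->L => ULULURU VALID
Fold 4: move[5]->U => ULULUUU VALID
Fold 5: move[1]->U => UUULUUU VALID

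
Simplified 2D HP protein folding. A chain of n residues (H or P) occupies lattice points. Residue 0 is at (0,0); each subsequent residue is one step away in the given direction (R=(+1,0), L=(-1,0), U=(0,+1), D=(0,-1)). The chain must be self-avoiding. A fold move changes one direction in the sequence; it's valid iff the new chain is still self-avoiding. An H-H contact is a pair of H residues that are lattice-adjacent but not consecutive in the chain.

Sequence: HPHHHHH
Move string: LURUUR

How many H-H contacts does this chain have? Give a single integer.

Answer: 1

Derivation:
Positions: [(0, 0), (-1, 0), (-1, 1), (0, 1), (0, 2), (0, 3), (1, 3)]
H-H contact: residue 0 @(0,0) - residue 3 @(0, 1)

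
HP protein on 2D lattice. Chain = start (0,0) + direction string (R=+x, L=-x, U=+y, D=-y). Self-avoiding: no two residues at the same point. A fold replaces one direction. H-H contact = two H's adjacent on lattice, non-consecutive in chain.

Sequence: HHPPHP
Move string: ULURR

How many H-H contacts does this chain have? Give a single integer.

Positions: [(0, 0), (0, 1), (-1, 1), (-1, 2), (0, 2), (1, 2)]
H-H contact: residue 1 @(0,1) - residue 4 @(0, 2)

Answer: 1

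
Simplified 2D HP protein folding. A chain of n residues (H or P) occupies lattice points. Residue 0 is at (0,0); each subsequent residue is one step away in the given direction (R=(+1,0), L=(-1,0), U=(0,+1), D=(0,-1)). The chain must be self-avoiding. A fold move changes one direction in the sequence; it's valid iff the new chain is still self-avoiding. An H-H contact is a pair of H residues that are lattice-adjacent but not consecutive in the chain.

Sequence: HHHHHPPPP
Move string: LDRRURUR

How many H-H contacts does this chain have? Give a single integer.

Positions: [(0, 0), (-1, 0), (-1, -1), (0, -1), (1, -1), (1, 0), (2, 0), (2, 1), (3, 1)]
H-H contact: residue 0 @(0,0) - residue 3 @(0, -1)

Answer: 1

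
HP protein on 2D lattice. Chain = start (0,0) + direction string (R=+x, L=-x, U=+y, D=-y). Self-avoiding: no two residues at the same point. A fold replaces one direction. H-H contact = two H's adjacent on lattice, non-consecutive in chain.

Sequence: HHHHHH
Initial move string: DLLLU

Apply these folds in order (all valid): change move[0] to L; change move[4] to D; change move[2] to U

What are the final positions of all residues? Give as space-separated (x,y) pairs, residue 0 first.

Initial moves: DLLLU
Fold: move[0]->L => LLLLU (positions: [(0, 0), (-1, 0), (-2, 0), (-3, 0), (-4, 0), (-4, 1)])
Fold: move[4]->D => LLLLD (positions: [(0, 0), (-1, 0), (-2, 0), (-3, 0), (-4, 0), (-4, -1)])
Fold: move[2]->U => LLULD (positions: [(0, 0), (-1, 0), (-2, 0), (-2, 1), (-3, 1), (-3, 0)])

Answer: (0,0) (-1,0) (-2,0) (-2,1) (-3,1) (-3,0)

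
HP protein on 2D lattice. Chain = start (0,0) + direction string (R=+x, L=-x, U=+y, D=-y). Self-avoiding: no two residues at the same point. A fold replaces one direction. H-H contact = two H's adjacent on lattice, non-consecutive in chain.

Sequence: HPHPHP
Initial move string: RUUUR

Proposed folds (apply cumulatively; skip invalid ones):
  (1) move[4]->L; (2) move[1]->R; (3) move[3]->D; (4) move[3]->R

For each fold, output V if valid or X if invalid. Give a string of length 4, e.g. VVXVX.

Initial: RUUUR -> [(0, 0), (1, 0), (1, 1), (1, 2), (1, 3), (2, 3)]
Fold 1: move[4]->L => RUUUL VALID
Fold 2: move[1]->R => RRUUL VALID
Fold 3: move[3]->D => RRUDL INVALID (collision), skipped
Fold 4: move[3]->R => RRURL INVALID (collision), skipped

Answer: VVXX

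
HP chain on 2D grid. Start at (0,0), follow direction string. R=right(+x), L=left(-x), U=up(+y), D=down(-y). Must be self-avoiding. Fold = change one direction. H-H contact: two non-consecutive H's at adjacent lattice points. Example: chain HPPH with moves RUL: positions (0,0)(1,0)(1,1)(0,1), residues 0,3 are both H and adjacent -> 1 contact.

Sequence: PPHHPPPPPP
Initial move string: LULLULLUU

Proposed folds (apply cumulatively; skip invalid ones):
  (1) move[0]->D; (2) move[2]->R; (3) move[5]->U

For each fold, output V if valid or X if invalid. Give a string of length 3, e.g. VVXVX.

Answer: XXV

Derivation:
Initial: LULLULLUU -> [(0, 0), (-1, 0), (-1, 1), (-2, 1), (-3, 1), (-3, 2), (-4, 2), (-5, 2), (-5, 3), (-5, 4)]
Fold 1: move[0]->D => DULLULLUU INVALID (collision), skipped
Fold 2: move[2]->R => LURLULLUU INVALID (collision), skipped
Fold 3: move[5]->U => LULLUULUU VALID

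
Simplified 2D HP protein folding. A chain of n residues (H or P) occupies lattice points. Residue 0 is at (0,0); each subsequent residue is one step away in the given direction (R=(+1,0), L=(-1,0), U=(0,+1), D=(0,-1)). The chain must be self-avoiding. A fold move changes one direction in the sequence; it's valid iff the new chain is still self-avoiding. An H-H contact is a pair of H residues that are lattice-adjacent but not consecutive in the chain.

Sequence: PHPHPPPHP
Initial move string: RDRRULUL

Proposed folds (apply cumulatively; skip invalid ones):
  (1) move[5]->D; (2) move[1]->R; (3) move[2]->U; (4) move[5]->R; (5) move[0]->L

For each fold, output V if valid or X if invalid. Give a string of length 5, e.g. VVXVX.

Initial: RDRRULUL -> [(0, 0), (1, 0), (1, -1), (2, -1), (3, -1), (3, 0), (2, 0), (2, 1), (1, 1)]
Fold 1: move[5]->D => RDRRUDUL INVALID (collision), skipped
Fold 2: move[1]->R => RRRRULUL VALID
Fold 3: move[2]->U => RRURULUL VALID
Fold 4: move[5]->R => RRURURUL VALID
Fold 5: move[0]->L => LRURURUL INVALID (collision), skipped

Answer: XVVVX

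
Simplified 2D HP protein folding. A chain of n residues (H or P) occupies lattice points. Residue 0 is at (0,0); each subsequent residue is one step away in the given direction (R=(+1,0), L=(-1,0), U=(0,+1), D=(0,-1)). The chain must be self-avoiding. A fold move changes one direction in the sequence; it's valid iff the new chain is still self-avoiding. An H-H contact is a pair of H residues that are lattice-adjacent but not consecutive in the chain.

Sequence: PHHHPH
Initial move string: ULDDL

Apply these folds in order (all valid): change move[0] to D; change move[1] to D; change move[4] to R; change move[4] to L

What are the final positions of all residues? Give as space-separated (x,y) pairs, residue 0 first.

Initial moves: ULDDL
Fold: move[0]->D => DLDDL (positions: [(0, 0), (0, -1), (-1, -1), (-1, -2), (-1, -3), (-2, -3)])
Fold: move[1]->D => DDDDL (positions: [(0, 0), (0, -1), (0, -2), (0, -3), (0, -4), (-1, -4)])
Fold: move[4]->R => DDDDR (positions: [(0, 0), (0, -1), (0, -2), (0, -3), (0, -4), (1, -4)])
Fold: move[4]->L => DDDDL (positions: [(0, 0), (0, -1), (0, -2), (0, -3), (0, -4), (-1, -4)])

Answer: (0,0) (0,-1) (0,-2) (0,-3) (0,-4) (-1,-4)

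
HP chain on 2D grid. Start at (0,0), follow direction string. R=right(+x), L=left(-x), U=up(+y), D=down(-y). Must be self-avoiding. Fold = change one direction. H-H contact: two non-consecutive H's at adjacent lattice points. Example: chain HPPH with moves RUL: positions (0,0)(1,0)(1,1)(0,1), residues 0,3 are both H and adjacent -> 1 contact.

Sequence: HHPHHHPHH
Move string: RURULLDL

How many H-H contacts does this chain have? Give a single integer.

Answer: 1

Derivation:
Positions: [(0, 0), (1, 0), (1, 1), (2, 1), (2, 2), (1, 2), (0, 2), (0, 1), (-1, 1)]
H-H contact: residue 0 @(0,0) - residue 7 @(0, 1)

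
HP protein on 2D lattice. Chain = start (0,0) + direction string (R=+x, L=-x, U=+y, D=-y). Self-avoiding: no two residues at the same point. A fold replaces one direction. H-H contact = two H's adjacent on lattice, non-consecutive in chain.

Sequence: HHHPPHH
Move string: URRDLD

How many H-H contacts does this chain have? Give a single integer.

Positions: [(0, 0), (0, 1), (1, 1), (2, 1), (2, 0), (1, 0), (1, -1)]
H-H contact: residue 0 @(0,0) - residue 5 @(1, 0)
H-H contact: residue 2 @(1,1) - residue 5 @(1, 0)

Answer: 2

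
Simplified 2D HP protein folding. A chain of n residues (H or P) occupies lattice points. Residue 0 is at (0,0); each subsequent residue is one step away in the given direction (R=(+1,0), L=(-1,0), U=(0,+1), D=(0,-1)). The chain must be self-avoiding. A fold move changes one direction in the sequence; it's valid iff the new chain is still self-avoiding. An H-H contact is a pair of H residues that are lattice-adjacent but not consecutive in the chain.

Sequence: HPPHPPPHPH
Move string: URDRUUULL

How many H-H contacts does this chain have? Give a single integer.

Answer: 1

Derivation:
Positions: [(0, 0), (0, 1), (1, 1), (1, 0), (2, 0), (2, 1), (2, 2), (2, 3), (1, 3), (0, 3)]
H-H contact: residue 0 @(0,0) - residue 3 @(1, 0)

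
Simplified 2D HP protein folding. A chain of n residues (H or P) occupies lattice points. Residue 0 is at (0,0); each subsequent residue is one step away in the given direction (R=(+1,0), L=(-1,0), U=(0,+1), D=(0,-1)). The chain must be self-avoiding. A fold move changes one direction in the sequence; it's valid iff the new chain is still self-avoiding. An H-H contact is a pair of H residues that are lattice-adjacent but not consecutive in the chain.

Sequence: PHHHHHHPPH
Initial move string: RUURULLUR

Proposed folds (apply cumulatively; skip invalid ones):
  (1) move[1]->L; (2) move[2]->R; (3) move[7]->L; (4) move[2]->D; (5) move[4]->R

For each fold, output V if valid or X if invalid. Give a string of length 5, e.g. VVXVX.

Initial: RUURULLUR -> [(0, 0), (1, 0), (1, 1), (1, 2), (2, 2), (2, 3), (1, 3), (0, 3), (0, 4), (1, 4)]
Fold 1: move[1]->L => RLURULLUR INVALID (collision), skipped
Fold 2: move[2]->R => RURRULLUR VALID
Fold 3: move[7]->L => RURRULLLR INVALID (collision), skipped
Fold 4: move[2]->D => RUDRULLUR INVALID (collision), skipped
Fold 5: move[4]->R => RURRRLLUR INVALID (collision), skipped

Answer: XVXXX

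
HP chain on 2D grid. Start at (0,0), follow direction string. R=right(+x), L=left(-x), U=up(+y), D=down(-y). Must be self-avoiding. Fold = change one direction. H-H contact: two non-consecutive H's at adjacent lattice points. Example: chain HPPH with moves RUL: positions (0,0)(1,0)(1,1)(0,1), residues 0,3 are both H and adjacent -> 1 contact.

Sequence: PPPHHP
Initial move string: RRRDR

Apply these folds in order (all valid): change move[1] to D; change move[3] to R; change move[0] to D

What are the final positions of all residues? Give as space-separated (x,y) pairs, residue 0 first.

Initial moves: RRRDR
Fold: move[1]->D => RDRDR (positions: [(0, 0), (1, 0), (1, -1), (2, -1), (2, -2), (3, -2)])
Fold: move[3]->R => RDRRR (positions: [(0, 0), (1, 0), (1, -1), (2, -1), (3, -1), (4, -1)])
Fold: move[0]->D => DDRRR (positions: [(0, 0), (0, -1), (0, -2), (1, -2), (2, -2), (3, -2)])

Answer: (0,0) (0,-1) (0,-2) (1,-2) (2,-2) (3,-2)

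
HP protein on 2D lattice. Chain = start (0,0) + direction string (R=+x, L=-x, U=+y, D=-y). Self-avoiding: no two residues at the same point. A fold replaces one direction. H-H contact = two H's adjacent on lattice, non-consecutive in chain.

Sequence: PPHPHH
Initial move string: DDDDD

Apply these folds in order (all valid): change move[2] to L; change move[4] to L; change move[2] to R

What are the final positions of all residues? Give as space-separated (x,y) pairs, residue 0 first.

Answer: (0,0) (0,-1) (0,-2) (1,-2) (1,-3) (0,-3)

Derivation:
Initial moves: DDDDD
Fold: move[2]->L => DDLDD (positions: [(0, 0), (0, -1), (0, -2), (-1, -2), (-1, -3), (-1, -4)])
Fold: move[4]->L => DDLDL (positions: [(0, 0), (0, -1), (0, -2), (-1, -2), (-1, -3), (-2, -3)])
Fold: move[2]->R => DDRDL (positions: [(0, 0), (0, -1), (0, -2), (1, -2), (1, -3), (0, -3)])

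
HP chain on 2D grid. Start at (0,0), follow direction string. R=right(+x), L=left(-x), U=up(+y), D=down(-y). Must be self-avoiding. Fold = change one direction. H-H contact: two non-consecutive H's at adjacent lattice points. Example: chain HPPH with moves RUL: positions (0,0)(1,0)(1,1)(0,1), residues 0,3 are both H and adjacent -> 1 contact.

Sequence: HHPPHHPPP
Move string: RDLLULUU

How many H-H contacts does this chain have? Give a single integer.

Answer: 1

Derivation:
Positions: [(0, 0), (1, 0), (1, -1), (0, -1), (-1, -1), (-1, 0), (-2, 0), (-2, 1), (-2, 2)]
H-H contact: residue 0 @(0,0) - residue 5 @(-1, 0)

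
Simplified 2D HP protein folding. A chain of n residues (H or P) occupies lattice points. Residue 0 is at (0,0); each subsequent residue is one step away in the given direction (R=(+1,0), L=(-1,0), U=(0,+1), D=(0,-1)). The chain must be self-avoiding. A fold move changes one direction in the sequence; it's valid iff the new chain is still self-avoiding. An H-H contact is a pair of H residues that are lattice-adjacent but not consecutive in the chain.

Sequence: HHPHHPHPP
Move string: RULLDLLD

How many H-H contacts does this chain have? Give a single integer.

Answer: 1

Derivation:
Positions: [(0, 0), (1, 0), (1, 1), (0, 1), (-1, 1), (-1, 0), (-2, 0), (-3, 0), (-3, -1)]
H-H contact: residue 0 @(0,0) - residue 3 @(0, 1)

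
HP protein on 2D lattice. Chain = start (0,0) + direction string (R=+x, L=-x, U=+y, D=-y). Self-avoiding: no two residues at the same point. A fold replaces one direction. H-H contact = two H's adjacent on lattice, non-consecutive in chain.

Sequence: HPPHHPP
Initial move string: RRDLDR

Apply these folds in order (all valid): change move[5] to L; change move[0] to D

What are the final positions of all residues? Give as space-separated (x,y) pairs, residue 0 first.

Initial moves: RRDLDR
Fold: move[5]->L => RRDLDL (positions: [(0, 0), (1, 0), (2, 0), (2, -1), (1, -1), (1, -2), (0, -2)])
Fold: move[0]->D => DRDLDL (positions: [(0, 0), (0, -1), (1, -1), (1, -2), (0, -2), (0, -3), (-1, -3)])

Answer: (0,0) (0,-1) (1,-1) (1,-2) (0,-2) (0,-3) (-1,-3)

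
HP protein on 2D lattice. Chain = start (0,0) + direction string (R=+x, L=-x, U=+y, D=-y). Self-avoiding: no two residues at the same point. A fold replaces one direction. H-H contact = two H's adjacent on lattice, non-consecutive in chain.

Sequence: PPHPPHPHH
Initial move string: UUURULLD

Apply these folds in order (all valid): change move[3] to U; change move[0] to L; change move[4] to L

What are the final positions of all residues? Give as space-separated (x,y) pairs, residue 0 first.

Answer: (0,0) (-1,0) (-1,1) (-1,2) (-1,3) (-2,3) (-3,3) (-4,3) (-4,2)

Derivation:
Initial moves: UUURULLD
Fold: move[3]->U => UUUUULLD (positions: [(0, 0), (0, 1), (0, 2), (0, 3), (0, 4), (0, 5), (-1, 5), (-2, 5), (-2, 4)])
Fold: move[0]->L => LUUUULLD (positions: [(0, 0), (-1, 0), (-1, 1), (-1, 2), (-1, 3), (-1, 4), (-2, 4), (-3, 4), (-3, 3)])
Fold: move[4]->L => LUUULLLD (positions: [(0, 0), (-1, 0), (-1, 1), (-1, 2), (-1, 3), (-2, 3), (-3, 3), (-4, 3), (-4, 2)])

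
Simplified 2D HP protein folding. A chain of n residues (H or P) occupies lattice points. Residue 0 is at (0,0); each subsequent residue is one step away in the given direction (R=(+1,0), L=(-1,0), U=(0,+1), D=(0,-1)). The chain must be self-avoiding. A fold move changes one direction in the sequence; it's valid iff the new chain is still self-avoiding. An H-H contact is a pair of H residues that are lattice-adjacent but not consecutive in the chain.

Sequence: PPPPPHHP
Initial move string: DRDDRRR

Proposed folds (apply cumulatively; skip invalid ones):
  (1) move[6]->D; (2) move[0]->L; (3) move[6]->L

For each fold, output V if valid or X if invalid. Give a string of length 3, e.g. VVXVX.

Answer: VXX

Derivation:
Initial: DRDDRRR -> [(0, 0), (0, -1), (1, -1), (1, -2), (1, -3), (2, -3), (3, -3), (4, -3)]
Fold 1: move[6]->D => DRDDRRD VALID
Fold 2: move[0]->L => LRDDRRD INVALID (collision), skipped
Fold 3: move[6]->L => DRDDRRL INVALID (collision), skipped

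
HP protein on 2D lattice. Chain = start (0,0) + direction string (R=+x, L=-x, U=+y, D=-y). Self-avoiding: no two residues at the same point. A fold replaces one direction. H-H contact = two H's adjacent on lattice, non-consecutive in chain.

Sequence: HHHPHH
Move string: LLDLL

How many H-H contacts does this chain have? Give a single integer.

Answer: 0

Derivation:
Positions: [(0, 0), (-1, 0), (-2, 0), (-2, -1), (-3, -1), (-4, -1)]
No H-H contacts found.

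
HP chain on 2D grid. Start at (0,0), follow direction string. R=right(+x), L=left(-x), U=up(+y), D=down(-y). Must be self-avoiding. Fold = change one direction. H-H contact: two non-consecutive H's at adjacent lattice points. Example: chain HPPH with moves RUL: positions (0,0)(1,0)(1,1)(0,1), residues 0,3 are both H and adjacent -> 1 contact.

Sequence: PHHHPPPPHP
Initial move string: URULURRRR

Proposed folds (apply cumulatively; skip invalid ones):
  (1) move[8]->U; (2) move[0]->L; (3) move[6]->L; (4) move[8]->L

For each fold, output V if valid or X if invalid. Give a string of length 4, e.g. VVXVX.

Answer: VXXX

Derivation:
Initial: URULURRRR -> [(0, 0), (0, 1), (1, 1), (1, 2), (0, 2), (0, 3), (1, 3), (2, 3), (3, 3), (4, 3)]
Fold 1: move[8]->U => URULURRRU VALID
Fold 2: move[0]->L => LRULURRRU INVALID (collision), skipped
Fold 3: move[6]->L => URULURLRU INVALID (collision), skipped
Fold 4: move[8]->L => URULURRRL INVALID (collision), skipped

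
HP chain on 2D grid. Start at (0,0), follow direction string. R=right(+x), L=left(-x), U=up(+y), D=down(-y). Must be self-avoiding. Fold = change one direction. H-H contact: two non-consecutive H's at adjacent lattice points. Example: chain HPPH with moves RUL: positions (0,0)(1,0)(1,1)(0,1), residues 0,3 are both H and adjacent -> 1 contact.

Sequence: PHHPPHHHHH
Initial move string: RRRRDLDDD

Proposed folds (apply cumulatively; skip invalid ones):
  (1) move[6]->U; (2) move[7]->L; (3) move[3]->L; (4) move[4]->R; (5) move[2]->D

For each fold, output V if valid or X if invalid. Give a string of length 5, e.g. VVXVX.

Answer: XVXXV

Derivation:
Initial: RRRRDLDDD -> [(0, 0), (1, 0), (2, 0), (3, 0), (4, 0), (4, -1), (3, -1), (3, -2), (3, -3), (3, -4)]
Fold 1: move[6]->U => RRRRDLUDD INVALID (collision), skipped
Fold 2: move[7]->L => RRRRDLDLD VALID
Fold 3: move[3]->L => RRRLDLDLD INVALID (collision), skipped
Fold 4: move[4]->R => RRRRRLDLD INVALID (collision), skipped
Fold 5: move[2]->D => RRDRDLDLD VALID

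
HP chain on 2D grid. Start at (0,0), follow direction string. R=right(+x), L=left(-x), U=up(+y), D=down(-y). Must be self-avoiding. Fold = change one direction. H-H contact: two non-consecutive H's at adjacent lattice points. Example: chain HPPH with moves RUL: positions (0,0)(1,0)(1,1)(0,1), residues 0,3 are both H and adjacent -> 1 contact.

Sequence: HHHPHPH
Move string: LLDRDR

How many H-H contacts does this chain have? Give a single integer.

Positions: [(0, 0), (-1, 0), (-2, 0), (-2, -1), (-1, -1), (-1, -2), (0, -2)]
H-H contact: residue 1 @(-1,0) - residue 4 @(-1, -1)

Answer: 1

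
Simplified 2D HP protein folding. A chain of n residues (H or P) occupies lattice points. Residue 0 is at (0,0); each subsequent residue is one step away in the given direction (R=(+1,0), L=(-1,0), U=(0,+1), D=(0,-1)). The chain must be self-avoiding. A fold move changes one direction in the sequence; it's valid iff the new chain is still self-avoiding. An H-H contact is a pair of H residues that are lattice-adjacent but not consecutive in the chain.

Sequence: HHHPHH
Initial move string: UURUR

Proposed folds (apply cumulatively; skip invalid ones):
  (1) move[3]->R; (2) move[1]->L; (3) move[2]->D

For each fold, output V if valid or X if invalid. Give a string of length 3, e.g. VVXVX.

Answer: VXX

Derivation:
Initial: UURUR -> [(0, 0), (0, 1), (0, 2), (1, 2), (1, 3), (2, 3)]
Fold 1: move[3]->R => UURRR VALID
Fold 2: move[1]->L => ULRRR INVALID (collision), skipped
Fold 3: move[2]->D => UUDRR INVALID (collision), skipped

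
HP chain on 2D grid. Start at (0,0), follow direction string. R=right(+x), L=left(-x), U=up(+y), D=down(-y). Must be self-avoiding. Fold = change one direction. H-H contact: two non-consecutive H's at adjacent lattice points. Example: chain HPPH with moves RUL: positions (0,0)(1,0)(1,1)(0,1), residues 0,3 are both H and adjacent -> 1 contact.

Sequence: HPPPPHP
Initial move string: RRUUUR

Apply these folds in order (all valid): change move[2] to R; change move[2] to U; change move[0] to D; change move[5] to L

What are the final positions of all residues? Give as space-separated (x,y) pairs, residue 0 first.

Initial moves: RRUUUR
Fold: move[2]->R => RRRUUR (positions: [(0, 0), (1, 0), (2, 0), (3, 0), (3, 1), (3, 2), (4, 2)])
Fold: move[2]->U => RRUUUR (positions: [(0, 0), (1, 0), (2, 0), (2, 1), (2, 2), (2, 3), (3, 3)])
Fold: move[0]->D => DRUUUR (positions: [(0, 0), (0, -1), (1, -1), (1, 0), (1, 1), (1, 2), (2, 2)])
Fold: move[5]->L => DRUUUL (positions: [(0, 0), (0, -1), (1, -1), (1, 0), (1, 1), (1, 2), (0, 2)])

Answer: (0,0) (0,-1) (1,-1) (1,0) (1,1) (1,2) (0,2)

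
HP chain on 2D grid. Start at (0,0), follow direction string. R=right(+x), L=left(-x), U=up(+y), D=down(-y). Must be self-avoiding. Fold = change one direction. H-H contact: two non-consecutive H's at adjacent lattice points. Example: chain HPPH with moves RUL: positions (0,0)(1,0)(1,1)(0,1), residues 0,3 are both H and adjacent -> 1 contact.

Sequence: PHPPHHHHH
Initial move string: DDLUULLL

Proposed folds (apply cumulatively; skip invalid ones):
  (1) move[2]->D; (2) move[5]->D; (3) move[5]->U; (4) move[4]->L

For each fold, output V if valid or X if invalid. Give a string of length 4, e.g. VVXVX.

Initial: DDLUULLL -> [(0, 0), (0, -1), (0, -2), (-1, -2), (-1, -1), (-1, 0), (-2, 0), (-3, 0), (-4, 0)]
Fold 1: move[2]->D => DDDUULLL INVALID (collision), skipped
Fold 2: move[5]->D => DDLUUDLL INVALID (collision), skipped
Fold 3: move[5]->U => DDLUUULL VALID
Fold 4: move[4]->L => DDLULULL VALID

Answer: XXVV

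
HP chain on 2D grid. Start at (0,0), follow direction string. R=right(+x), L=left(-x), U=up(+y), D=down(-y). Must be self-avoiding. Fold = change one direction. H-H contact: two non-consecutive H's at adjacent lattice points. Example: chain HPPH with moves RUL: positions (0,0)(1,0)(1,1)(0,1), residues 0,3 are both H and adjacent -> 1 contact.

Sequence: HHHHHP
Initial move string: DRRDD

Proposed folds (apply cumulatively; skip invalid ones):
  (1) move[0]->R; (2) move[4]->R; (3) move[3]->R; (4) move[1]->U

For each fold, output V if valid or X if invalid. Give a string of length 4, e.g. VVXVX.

Initial: DRRDD -> [(0, 0), (0, -1), (1, -1), (2, -1), (2, -2), (2, -3)]
Fold 1: move[0]->R => RRRDD VALID
Fold 2: move[4]->R => RRRDR VALID
Fold 3: move[3]->R => RRRRR VALID
Fold 4: move[1]->U => RURRR VALID

Answer: VVVV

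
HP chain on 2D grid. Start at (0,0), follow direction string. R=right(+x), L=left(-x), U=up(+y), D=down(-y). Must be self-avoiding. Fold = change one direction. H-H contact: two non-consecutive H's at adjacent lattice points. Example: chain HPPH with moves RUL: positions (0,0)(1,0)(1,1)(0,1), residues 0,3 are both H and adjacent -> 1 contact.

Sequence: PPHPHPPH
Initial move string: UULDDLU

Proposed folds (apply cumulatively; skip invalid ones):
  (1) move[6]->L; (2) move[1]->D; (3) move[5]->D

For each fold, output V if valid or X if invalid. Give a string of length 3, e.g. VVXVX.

Answer: VXV

Derivation:
Initial: UULDDLU -> [(0, 0), (0, 1), (0, 2), (-1, 2), (-1, 1), (-1, 0), (-2, 0), (-2, 1)]
Fold 1: move[6]->L => UULDDLL VALID
Fold 2: move[1]->D => UDLDDLL INVALID (collision), skipped
Fold 3: move[5]->D => UULDDDL VALID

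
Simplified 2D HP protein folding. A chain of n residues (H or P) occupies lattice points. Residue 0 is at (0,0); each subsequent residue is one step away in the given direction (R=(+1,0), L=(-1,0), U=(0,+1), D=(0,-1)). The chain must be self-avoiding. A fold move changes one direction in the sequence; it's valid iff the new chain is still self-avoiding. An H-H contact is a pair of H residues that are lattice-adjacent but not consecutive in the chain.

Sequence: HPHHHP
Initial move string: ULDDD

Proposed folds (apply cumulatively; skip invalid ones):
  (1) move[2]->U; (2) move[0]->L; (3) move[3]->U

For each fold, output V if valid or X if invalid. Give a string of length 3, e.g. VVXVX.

Answer: XVX

Derivation:
Initial: ULDDD -> [(0, 0), (0, 1), (-1, 1), (-1, 0), (-1, -1), (-1, -2)]
Fold 1: move[2]->U => ULUDD INVALID (collision), skipped
Fold 2: move[0]->L => LLDDD VALID
Fold 3: move[3]->U => LLDUD INVALID (collision), skipped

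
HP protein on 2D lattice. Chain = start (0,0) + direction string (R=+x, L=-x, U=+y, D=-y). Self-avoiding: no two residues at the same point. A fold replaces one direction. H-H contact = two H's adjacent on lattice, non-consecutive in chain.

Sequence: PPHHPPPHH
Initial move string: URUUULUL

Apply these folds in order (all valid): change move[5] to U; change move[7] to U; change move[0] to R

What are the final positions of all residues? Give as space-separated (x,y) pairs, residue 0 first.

Initial moves: URUUULUL
Fold: move[5]->U => URUUUUUL (positions: [(0, 0), (0, 1), (1, 1), (1, 2), (1, 3), (1, 4), (1, 5), (1, 6), (0, 6)])
Fold: move[7]->U => URUUUUUU (positions: [(0, 0), (0, 1), (1, 1), (1, 2), (1, 3), (1, 4), (1, 5), (1, 6), (1, 7)])
Fold: move[0]->R => RRUUUUUU (positions: [(0, 0), (1, 0), (2, 0), (2, 1), (2, 2), (2, 3), (2, 4), (2, 5), (2, 6)])

Answer: (0,0) (1,0) (2,0) (2,1) (2,2) (2,3) (2,4) (2,5) (2,6)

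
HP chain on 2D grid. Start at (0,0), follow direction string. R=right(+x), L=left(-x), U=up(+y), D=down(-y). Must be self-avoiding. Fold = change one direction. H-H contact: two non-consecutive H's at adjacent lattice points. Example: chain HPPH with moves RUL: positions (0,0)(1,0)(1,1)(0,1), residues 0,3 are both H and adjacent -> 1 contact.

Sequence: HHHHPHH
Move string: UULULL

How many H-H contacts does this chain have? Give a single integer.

Positions: [(0, 0), (0, 1), (0, 2), (-1, 2), (-1, 3), (-2, 3), (-3, 3)]
No H-H contacts found.

Answer: 0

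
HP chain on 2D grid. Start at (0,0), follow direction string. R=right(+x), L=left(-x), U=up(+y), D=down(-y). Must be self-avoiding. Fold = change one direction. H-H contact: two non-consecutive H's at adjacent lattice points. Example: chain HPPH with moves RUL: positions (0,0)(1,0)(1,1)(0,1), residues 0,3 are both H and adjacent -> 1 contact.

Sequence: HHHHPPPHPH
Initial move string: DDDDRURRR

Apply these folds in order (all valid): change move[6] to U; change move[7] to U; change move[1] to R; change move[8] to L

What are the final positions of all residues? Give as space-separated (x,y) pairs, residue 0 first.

Answer: (0,0) (0,-1) (1,-1) (1,-2) (1,-3) (2,-3) (2,-2) (2,-1) (2,0) (1,0)

Derivation:
Initial moves: DDDDRURRR
Fold: move[6]->U => DDDDRUURR (positions: [(0, 0), (0, -1), (0, -2), (0, -3), (0, -4), (1, -4), (1, -3), (1, -2), (2, -2), (3, -2)])
Fold: move[7]->U => DDDDRUUUR (positions: [(0, 0), (0, -1), (0, -2), (0, -3), (0, -4), (1, -4), (1, -3), (1, -2), (1, -1), (2, -1)])
Fold: move[1]->R => DRDDRUUUR (positions: [(0, 0), (0, -1), (1, -1), (1, -2), (1, -3), (2, -3), (2, -2), (2, -1), (2, 0), (3, 0)])
Fold: move[8]->L => DRDDRUUUL (positions: [(0, 0), (0, -1), (1, -1), (1, -2), (1, -3), (2, -3), (2, -2), (2, -1), (2, 0), (1, 0)])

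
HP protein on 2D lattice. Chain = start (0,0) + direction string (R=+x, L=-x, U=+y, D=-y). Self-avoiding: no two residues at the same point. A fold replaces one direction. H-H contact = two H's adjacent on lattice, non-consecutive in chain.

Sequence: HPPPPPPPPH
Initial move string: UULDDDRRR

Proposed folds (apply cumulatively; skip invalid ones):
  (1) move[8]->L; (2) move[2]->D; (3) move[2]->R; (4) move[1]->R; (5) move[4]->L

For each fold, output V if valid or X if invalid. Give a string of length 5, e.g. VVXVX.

Initial: UULDDDRRR -> [(0, 0), (0, 1), (0, 2), (-1, 2), (-1, 1), (-1, 0), (-1, -1), (0, -1), (1, -1), (2, -1)]
Fold 1: move[8]->L => UULDDDRRL INVALID (collision), skipped
Fold 2: move[2]->D => UUDDDDRRR INVALID (collision), skipped
Fold 3: move[2]->R => UURDDDRRR VALID
Fold 4: move[1]->R => URRDDDRRR VALID
Fold 5: move[4]->L => URRDLDRRR VALID

Answer: XXVVV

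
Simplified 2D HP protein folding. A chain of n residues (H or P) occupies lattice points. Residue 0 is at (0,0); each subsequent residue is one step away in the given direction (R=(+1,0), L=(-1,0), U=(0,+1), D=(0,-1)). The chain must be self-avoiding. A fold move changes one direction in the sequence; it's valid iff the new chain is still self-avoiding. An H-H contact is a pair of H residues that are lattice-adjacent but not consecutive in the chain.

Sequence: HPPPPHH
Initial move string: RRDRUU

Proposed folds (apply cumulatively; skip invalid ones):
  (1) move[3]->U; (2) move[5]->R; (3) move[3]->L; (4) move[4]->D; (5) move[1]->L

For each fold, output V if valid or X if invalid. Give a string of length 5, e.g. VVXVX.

Initial: RRDRUU -> [(0, 0), (1, 0), (2, 0), (2, -1), (3, -1), (3, 0), (3, 1)]
Fold 1: move[3]->U => RRDUUU INVALID (collision), skipped
Fold 2: move[5]->R => RRDRUR VALID
Fold 3: move[3]->L => RRDLUR INVALID (collision), skipped
Fold 4: move[4]->D => RRDRDR VALID
Fold 5: move[1]->L => RLDRDR INVALID (collision), skipped

Answer: XVXVX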